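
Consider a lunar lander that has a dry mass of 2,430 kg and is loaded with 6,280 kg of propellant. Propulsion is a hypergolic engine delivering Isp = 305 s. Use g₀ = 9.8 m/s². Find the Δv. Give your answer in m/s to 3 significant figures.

v_e = Isp · g₀ = 305 × 9.8 = 2989.0 m/s.
m₀ = m_dry + m_prop = 2,430 + 6,280 = 8,710 kg.
Δv = v_e · ln(m₀/m_f) = 2989.0 × ln(3.584) = 2989.0 × 1.2766 ≈ 3815.7 m/s.

Δv ≈ 3820 m/s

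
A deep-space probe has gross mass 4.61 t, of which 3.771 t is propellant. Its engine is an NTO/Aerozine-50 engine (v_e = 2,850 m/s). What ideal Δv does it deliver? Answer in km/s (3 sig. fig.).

m_f = m₀ − m_prop = 4.61 − 3.771 = 0.839 t.
Using Δv = v_e ln(m₀/m_f): Δv = v_e · ln(m₀/m_f) = 2850.0 × ln(5.495) = 2850.0 × 1.7038 ≈ 4855.8 m/s.

Δv ≈ 4.86 km/s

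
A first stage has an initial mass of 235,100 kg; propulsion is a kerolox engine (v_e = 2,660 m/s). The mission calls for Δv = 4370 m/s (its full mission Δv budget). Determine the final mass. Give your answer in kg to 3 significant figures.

From the ideal rocket equation, m₀/m_f = exp(Δv / v_e) = exp(4370 / 2660.0) = exp(1.6429) = 5.1699.
m_f = m₀ / 5.1699 = 235,100 / 5.1699 = 45,474.8 kg.

final mass ≈ 45500 kg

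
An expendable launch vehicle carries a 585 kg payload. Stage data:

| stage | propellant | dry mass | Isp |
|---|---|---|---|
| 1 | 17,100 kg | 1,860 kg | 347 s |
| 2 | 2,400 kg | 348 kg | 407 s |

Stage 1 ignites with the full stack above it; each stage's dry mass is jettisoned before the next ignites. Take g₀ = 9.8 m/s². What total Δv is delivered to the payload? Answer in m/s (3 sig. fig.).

Δv ≈ 10000 m/s

Ignition mass of stage 1 = 17,100+1,860 + 2,400+348 + 585 = 22,293 kg.
Stage 1: m₀ = 22,293 kg, m_f = 22,293 − 17,100 = 5,193 kg; Δv = 347×9.8×ln(4.293) = 3400.6×1.4570 ≈ 4955 m/s.
Stage 2: m₀ = 3,333 kg, m_f = 3,333 − 2,400 = 933 kg; Δv = 407×9.8×ln(3.572) = 3988.6×1.2732 ≈ 5078 m/s.
Total Δv = 4955 + 5078 = 10033 m/s.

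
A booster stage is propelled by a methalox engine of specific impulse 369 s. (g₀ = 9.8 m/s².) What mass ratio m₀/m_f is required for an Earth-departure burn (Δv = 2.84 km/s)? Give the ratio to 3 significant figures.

mass ratio ≈ 2.19

v_e = Isp · g₀ = 369 × 9.8 = 3616.2 m/s.
From the ideal rocket equation, m₀/m_f = exp(Δv / v_e) = exp(2840 / 3616.2) = exp(0.7854) = 2.1932.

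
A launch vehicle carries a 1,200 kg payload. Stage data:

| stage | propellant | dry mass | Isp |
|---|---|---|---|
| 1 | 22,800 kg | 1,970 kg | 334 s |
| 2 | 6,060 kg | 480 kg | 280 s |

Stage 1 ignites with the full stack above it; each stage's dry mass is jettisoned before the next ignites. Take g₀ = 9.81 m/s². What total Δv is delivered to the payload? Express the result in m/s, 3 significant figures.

Δv ≈ 8160 m/s

Ignition mass of stage 1 = 22,800+1,970 + 6,060+480 + 1,200 = 32,510 kg.
Stage 1: m₀ = 32,510 kg, m_f = 32,510 − 22,800 = 9,710 kg; Δv = 334×9.81×ln(3.348) = 3276.5×1.2084 ≈ 3959 m/s.
Stage 2: m₀ = 7,740 kg, m_f = 7,740 − 6,060 = 1,680 kg; Δv = 280×9.81×ln(4.607) = 2746.8×1.5276 ≈ 4196 m/s.
Total Δv = 3959 + 4196 = 8155 m/s.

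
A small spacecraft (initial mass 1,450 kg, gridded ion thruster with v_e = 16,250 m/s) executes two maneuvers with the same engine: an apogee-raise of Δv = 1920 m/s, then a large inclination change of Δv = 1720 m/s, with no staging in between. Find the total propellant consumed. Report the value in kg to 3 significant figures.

total propellant consumed ≈ 291 kg

After the first burn: m = 1450 × exp(−1920/16250.0) = 1450 × 0.88856 = 1,288.41 kg.
After the second burn: m = 1,288.41 × exp(−1720/16250.0) = 1,288.41 × 0.89956 = 1,159 kg.
Total propellant = m₀ − m_final = 1450 − 1,159 = 291 kg.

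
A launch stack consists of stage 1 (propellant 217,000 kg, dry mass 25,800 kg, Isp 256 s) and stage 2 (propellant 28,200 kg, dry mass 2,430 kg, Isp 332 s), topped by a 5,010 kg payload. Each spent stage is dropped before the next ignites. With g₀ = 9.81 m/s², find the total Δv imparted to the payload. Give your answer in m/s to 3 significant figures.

Δv ≈ 8900 m/s

Ignition mass of stage 1 = 217,000+25,800 + 28,200+2,430 + 5,010 = 278,440 kg.
Stage 1: m₀ = 278,440 kg, m_f = 278,440 − 217,000 = 61,440 kg; Δv = 256×9.81×ln(4.532) = 2511.4×1.5111 ≈ 3795 m/s.
Stage 2: m₀ = 35,640 kg, m_f = 35,640 − 28,200 = 7,440 kg; Δv = 332×9.81×ln(4.79) = 3256.9×1.5666 ≈ 5102 m/s.
Total Δv = 3795 + 5102 = 8897 m/s.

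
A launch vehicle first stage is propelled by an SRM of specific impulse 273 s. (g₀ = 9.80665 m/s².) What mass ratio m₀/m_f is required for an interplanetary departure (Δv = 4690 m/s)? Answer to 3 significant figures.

mass ratio ≈ 5.77

v_e = Isp · g₀ = 273 × 9.80665 = 2677.2 m/s.
m₀/m_f = exp(Δv / v_e) = exp(4690 / 2677.2) = exp(1.7518) = 5.7651.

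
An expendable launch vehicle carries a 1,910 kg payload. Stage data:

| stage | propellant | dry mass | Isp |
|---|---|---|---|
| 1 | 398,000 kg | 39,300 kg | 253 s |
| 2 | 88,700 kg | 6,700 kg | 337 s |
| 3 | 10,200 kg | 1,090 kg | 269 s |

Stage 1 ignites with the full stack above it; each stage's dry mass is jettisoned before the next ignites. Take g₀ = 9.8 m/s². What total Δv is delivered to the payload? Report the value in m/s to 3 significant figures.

Δv ≈ 12700 m/s

Ignition mass of stage 1 = 398,000+39,300 + 88,700+6,700 + 10,200+1,090 + 1,910 = 545,900 kg.
Stage 1: m₀ = 545,900 kg, m_f = 545,900 − 398,000 = 147,900 kg; Δv = 253×9.8×ln(3.691) = 2479.4×1.3059 ≈ 3238 m/s.
Stage 2: m₀ = 108,600 kg, m_f = 108,600 − 88,700 = 19,900 kg; Δv = 337×9.8×ln(5.457) = 3302.6×1.6970 ≈ 5604 m/s.
Stage 3: m₀ = 13,200 kg, m_f = 13,200 − 10,200 = 3,000 kg; Δv = 269×9.8×ln(4.4) = 2636.2×1.4816 ≈ 3906 m/s.
Total Δv = 3238 + 5604 + 3906 = 12748 m/s.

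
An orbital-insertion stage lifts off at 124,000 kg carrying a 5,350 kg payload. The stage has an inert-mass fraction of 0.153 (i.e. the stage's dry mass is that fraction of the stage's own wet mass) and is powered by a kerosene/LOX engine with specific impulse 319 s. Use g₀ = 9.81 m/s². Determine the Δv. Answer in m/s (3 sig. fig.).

Δv ≈ 5200 m/s

Stage wet mass = m₀ − payload = 124,000 − 5,350 = 118,650 kg.
Stage dry mass = ε × stage wet mass = 0.153 × 118,650 = 18,153.5 kg.
Burnout mass m_f = stage dry + payload = 18,153.5 + 5,350 = 23,503.5 kg.
v_e = Isp · g₀ = 319 × 9.81 = 3129.4 m/s.
Using Δv = v_e ln(m₀/m_f): Δv = v_e · ln(124,000/23,503.5) = 3129.4 × ln(5.276) = 3129.4 × 1.6631 ≈ 5205 m/s.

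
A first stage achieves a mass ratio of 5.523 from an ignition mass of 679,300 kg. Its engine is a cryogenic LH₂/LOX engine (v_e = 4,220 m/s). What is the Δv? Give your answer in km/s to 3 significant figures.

Δv ≈ 7.21 km/s

Using Δv = v_e ln(m₀/m_f): Δv = v_e · ln(5.523) = 4220.0 × 1.7089 ≈ 7211.6 m/s.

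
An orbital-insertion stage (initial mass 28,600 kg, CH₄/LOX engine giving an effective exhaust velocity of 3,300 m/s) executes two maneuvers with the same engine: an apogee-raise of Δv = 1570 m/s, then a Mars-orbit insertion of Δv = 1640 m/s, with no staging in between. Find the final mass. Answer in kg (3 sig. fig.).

After the first burn: m = 28600 × exp(−1570/3300.0) = 28600 × 0.62141 = 17,772.3 kg.
After the second burn: m = 17,772.3 × exp(−1640/3300.0) = 17,772.3 × 0.60837 = 10,812.1 kg.

final mass ≈ 10800 kg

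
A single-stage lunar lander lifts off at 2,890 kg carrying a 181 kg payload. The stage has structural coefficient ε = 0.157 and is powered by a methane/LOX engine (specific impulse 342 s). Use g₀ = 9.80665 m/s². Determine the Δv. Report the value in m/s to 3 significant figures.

Stage wet mass = m₀ − payload = 2,890 − 181 = 2,709 kg.
Stage dry mass = ε × stage wet mass = 0.157 × 2,709 = 425.313 kg.
Burnout mass m_f = stage dry + payload = 425.313 + 181 = 606.313 kg.
v_e = Isp · g₀ = 342 × 9.80665 = 3353.9 m/s.
Using Δv = v_e ln(m₀/m_f): Δv = v_e · ln(2,890/606.313) = 3353.9 × ln(4.767) = 3353.9 × 1.5616 ≈ 5237 m/s.

Δv ≈ 5240 m/s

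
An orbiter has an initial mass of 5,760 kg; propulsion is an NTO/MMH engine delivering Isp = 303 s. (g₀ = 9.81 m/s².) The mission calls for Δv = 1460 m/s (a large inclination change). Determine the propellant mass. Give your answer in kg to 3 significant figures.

propellant mass ≈ 2240 kg

v_e = Isp · g₀ = 303 × 9.81 = 2972.4 m/s.
m₀/m_f = exp(Δv / v_e) = exp(1460 / 2972.4) = exp(0.4912) = 1.6342.
m_f = 5,760 / 1.6342 = 3,524.66 kg, so propellant = m₀ − m_f = 5,760 − 3,524.66 = 2,235.34 kg.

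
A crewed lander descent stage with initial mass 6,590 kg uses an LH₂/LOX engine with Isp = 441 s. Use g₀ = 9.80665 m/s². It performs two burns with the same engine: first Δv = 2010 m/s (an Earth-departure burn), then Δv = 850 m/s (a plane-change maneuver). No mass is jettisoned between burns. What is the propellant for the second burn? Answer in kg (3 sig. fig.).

v_e = Isp · g₀ = 441 × 9.80665 = 4324.7 m/s.
After the first burn: m = 6590 × exp(−2010/4324.7) = 6590 × 0.62828 = 4,140.37 kg.
After the second burn: m = 4,140.37 × exp(−850/4324.7) = 4,140.37 × 0.82157 = 3,401.6 kg.
Second-burn propellant = 4,140.37 − 3,401.6 = 738.77 kg.

propellant for the second burn ≈ 739 kg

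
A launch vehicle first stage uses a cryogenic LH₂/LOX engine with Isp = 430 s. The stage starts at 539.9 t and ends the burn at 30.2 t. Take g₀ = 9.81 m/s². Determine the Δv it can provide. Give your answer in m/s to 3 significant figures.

Δv ≈ 12200 m/s

v_e = Isp · g₀ = 430 × 9.81 = 4218.3 m/s.
From the ideal rocket equation, Δv = v_e · ln(m₀/m_f) = 4218.3 × ln(17.88) = 4218.3 × 2.8835 ≈ 12163.6 m/s.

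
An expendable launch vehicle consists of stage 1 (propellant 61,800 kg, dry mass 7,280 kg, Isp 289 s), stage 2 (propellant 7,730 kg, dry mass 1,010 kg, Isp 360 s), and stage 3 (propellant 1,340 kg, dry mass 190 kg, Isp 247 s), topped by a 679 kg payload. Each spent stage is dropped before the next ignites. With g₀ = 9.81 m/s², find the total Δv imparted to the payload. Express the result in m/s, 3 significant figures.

Δv ≈ 10800 m/s

Ignition mass of stage 1 = 61,800+7,280 + 7,730+1,010 + 1,340+190 + 679 = 80,029 kg.
Stage 1: m₀ = 80,029 kg, m_f = 80,029 − 61,800 = 18,229 kg; Δv = 289×9.81×ln(4.39) = 2835.1×1.4794 ≈ 4194 m/s.
Stage 2: m₀ = 10,949 kg, m_f = 10,949 − 7,730 = 3,219 kg; Δv = 360×9.81×ln(3.401) = 3531.6×1.2242 ≈ 4323 m/s.
Stage 3: m₀ = 2,209 kg, m_f = 2,209 − 1,340 = 869 kg; Δv = 247×9.81×ln(2.542) = 2423.1×0.9330 ≈ 2261 m/s.
Total Δv = 4194 + 4323 + 2261 = 10778 m/s.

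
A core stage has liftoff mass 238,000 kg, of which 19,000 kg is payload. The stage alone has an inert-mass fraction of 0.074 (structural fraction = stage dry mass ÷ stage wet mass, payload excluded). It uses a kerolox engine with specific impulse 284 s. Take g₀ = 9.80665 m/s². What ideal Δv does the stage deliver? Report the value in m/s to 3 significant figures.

Δv ≈ 5320 m/s

Stage wet mass = m₀ − payload = 238,000 − 19,000 = 219,000 kg.
Stage dry mass = ε × stage wet mass = 0.074 × 219,000 = 16,206 kg.
Burnout mass m_f = stage dry + payload = 16,206 + 19,000 = 35,206 kg.
v_e = Isp · g₀ = 284 × 9.80665 = 2785.1 m/s.
Using Δv = v_e ln(m₀/m_f): Δv = v_e · ln(238,000/35,206) = 2785.1 × ln(6.76) = 2785.1 × 1.9111 ≈ 5322 m/s.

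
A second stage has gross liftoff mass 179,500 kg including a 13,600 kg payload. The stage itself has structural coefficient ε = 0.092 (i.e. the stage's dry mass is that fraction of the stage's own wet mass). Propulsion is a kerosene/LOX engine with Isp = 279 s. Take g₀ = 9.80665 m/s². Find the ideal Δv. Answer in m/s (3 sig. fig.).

Δv ≈ 5000 m/s

Stage wet mass = m₀ − payload = 179,500 − 13,600 = 165,900 kg.
Stage dry mass = ε × stage wet mass = 0.092 × 165,900 = 15,262.8 kg.
Burnout mass m_f = stage dry + payload = 15,262.8 + 13,600 = 28,862.8 kg.
v_e = Isp · g₀ = 279 × 9.80665 = 2736.1 m/s.
Δv = v_e · ln(179,500/28,862.8) = 2736.1 × ln(6.219) = 2736.1 × 1.8276 ≈ 5000 m/s.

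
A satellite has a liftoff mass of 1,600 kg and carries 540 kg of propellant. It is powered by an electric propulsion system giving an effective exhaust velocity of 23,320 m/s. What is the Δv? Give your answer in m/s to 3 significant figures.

Δv ≈ 9600 m/s

m_f = m₀ − m_prop = 1,600 − 540 = 1,060 kg.
From the ideal rocket equation, Δv = v_e · ln(m₀/m_f) = 23320.0 × ln(1.509) = 23320.0 × 0.4117 ≈ 9601.7 m/s.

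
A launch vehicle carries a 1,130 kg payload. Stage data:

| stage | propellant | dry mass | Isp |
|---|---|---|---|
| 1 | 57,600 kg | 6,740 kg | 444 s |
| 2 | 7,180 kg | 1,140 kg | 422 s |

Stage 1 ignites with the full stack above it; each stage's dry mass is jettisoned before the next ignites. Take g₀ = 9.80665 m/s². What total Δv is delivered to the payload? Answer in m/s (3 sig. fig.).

Δv ≈ 12500 m/s

Ignition mass of stage 1 = 57,600+6,740 + 7,180+1,140 + 1,130 = 73,790 kg.
Stage 1: m₀ = 73,790 kg, m_f = 73,790 − 57,600 = 16,190 kg; Δv = 444×9.80665×ln(4.558) = 4354.2×1.5168 ≈ 6605 m/s.
Stage 2: m₀ = 9,450 kg, m_f = 9,450 − 7,180 = 2,270 kg; Δv = 422×9.80665×ln(4.163) = 4138.4×1.4262 ≈ 5902 m/s.
Total Δv = 6605 + 5902 = 12507 m/s.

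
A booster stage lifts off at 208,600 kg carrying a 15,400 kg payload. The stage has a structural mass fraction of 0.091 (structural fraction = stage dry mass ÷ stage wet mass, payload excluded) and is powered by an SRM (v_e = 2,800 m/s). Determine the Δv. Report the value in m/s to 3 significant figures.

Δv ≈ 5160 m/s

Stage wet mass = m₀ − payload = 208,600 − 15,400 = 193,200 kg.
Stage dry mass = ε × stage wet mass = 0.091 × 193,200 = 17,581.2 kg.
Burnout mass m_f = stage dry + payload = 17,581.2 + 15,400 = 32,981.2 kg.
Δv = v_e · ln(208,600/32,981.2) = 2800.0 × ln(6.325) = 2800.0 × 1.8445 ≈ 5165 m/s.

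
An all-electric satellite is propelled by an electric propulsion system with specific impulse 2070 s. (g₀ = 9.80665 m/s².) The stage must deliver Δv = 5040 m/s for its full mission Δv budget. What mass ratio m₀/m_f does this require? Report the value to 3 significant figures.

mass ratio ≈ 1.28

v_e = Isp · g₀ = 2070 × 9.80665 = 20299.8 m/s.
m₀/m_f = exp(Δv / v_e) = exp(5040 / 20299.8) = exp(0.2483) = 1.2818.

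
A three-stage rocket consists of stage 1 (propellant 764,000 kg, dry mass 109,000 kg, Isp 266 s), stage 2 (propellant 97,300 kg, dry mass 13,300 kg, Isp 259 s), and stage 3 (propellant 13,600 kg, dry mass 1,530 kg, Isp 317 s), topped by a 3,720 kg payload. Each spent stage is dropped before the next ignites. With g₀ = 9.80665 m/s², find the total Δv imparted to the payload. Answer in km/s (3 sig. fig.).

Δv ≈ 11.3 km/s

Ignition mass of stage 1 = 764,000+109,000 + 97,300+13,300 + 13,600+1,530 + 3,720 = 1,002,450 kg.
Stage 1: m₀ = 1,002,450 kg, m_f = 1,002,450 − 764,000 = 238,450 kg; Δv = 266×9.80665×ln(4.204) = 2608.6×1.4360 ≈ 3746 m/s.
Stage 2: m₀ = 129,450 kg, m_f = 129,450 − 97,300 = 32,150 kg; Δv = 259×9.80665×ln(4.026) = 2539.9×1.3929 ≈ 3538 m/s.
Stage 3: m₀ = 18,850 kg, m_f = 18,850 − 13,600 = 5,250 kg; Δv = 317×9.80665×ln(3.59) = 3108.7×1.2783 ≈ 3974 m/s.
Total Δv = 3746 + 3538 + 3974 = 11258 m/s.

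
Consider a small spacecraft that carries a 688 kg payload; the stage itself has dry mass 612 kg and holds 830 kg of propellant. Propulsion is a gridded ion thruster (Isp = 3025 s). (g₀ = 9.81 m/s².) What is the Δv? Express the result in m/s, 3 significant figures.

Δv ≈ 14700 m/s

v_e = Isp · g₀ = 3025 × 9.81 = 29675.2 m/s.
m₀ = payload + dry + propellant = 688 + 612 + 830 = 2,130 kg.
m_f = payload + dry = 688 + 612 = 1,300 kg.
Δv = v_e · ln(m₀/m_f) = 29675.2 × ln(1.638) = 29675.2 × 0.4938 ≈ 14652.4 m/s.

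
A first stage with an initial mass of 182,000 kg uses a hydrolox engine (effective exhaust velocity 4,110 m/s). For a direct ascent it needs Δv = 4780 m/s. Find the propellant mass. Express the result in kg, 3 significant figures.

m₀/m_f = exp(Δv / v_e) = exp(4780 / 4110.0) = exp(1.1630) = 3.1996.
m_f = 182,000 / 3.1996 = 56,882.1 kg, so propellant = m₀ − m_f = 182,000 − 56,882.1 = 125,117.9 kg.

propellant mass ≈ 125000 kg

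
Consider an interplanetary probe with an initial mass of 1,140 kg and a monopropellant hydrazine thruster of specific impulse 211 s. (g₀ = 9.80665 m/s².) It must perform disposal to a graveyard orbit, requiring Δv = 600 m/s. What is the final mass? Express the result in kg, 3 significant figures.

final mass ≈ 853 kg

v_e = Isp · g₀ = 211 × 9.80665 = 2069.2 m/s.
m₀/m_f = exp(Δv / v_e) = exp(600 / 2069.2) = exp(0.2900) = 1.3364.
m_f = m₀ / 1.3364 = 1,140 / 1.3364 = 853.038 kg.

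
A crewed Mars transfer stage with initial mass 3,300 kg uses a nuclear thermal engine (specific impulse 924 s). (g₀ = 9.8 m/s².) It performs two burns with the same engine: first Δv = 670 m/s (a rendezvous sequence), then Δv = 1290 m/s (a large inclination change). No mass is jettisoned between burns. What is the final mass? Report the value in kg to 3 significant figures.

v_e = Isp · g₀ = 924 × 9.8 = 9055.2 m/s.
After the first burn: m = 3300 × exp(−670/9055.2) = 3300 × 0.92868 = 3,064.64 kg.
After the second burn: m = 3,064.64 × exp(−1290/9055.2) = 3,064.64 × 0.86722 = 2,657.72 kg.

final mass ≈ 2660 kg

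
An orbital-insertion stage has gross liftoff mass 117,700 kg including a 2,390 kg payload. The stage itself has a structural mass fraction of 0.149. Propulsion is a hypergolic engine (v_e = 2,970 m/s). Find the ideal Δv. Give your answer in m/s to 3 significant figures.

Stage wet mass = m₀ − payload = 117,700 − 2,390 = 115,310 kg.
Stage dry mass = ε × stage wet mass = 0.149 × 115,310 = 17,181.2 kg.
Burnout mass m_f = stage dry + payload = 17,181.2 + 2,390 = 19,571.2 kg.
Δv = v_e · ln(117,700/19,571.2) = 2970.0 × ln(6.014) = 2970.0 × 1.7941 ≈ 5328 m/s.

Δv ≈ 5330 m/s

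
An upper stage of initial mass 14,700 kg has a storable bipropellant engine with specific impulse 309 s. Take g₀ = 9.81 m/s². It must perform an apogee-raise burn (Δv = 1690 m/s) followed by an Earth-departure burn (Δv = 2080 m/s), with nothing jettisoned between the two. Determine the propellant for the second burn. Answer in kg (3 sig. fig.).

propellant for the second burn ≈ 4180 kg

v_e = Isp · g₀ = 309 × 9.81 = 3031.3 m/s.
After the first burn: m = 14700 × exp(−1690/3031.3) = 14700 × 0.57263 = 8,417.66 kg.
After the second burn: m = 8,417.66 × exp(−2080/3031.3) = 8,417.66 × 0.50350 = 4,238.29 kg.
Second-burn propellant = 8,417.66 − 4,238.29 = 4,179.37 kg.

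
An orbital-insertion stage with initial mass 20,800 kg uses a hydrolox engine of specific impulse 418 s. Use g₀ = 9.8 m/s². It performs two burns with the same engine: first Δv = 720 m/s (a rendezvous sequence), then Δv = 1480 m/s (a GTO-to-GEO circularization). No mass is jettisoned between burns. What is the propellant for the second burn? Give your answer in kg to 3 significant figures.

v_e = Isp · g₀ = 418 × 9.8 = 4096.4 m/s.
After the first burn: m = 20800 × exp(−720/4096.4) = 20800 × 0.83882 = 17,447.5 kg.
After the second burn: m = 17,447.5 × exp(−1480/4096.4) = 17,447.5 × 0.69677 = 12,156.9 kg.
Second-burn propellant = 17,447.5 − 12,156.9 = 5,290.6 kg.

propellant for the second burn ≈ 5290 kg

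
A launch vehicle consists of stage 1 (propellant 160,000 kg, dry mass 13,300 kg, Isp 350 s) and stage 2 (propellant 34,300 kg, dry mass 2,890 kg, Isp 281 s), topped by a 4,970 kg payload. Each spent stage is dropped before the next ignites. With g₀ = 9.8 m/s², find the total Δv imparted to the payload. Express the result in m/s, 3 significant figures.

Δv ≈ 9280 m/s

Ignition mass of stage 1 = 160,000+13,300 + 34,300+2,890 + 4,970 = 215,460 kg.
Stage 1: m₀ = 215,460 kg, m_f = 215,460 − 160,000 = 55,460 kg; Δv = 350×9.8×ln(3.885) = 3430.0×1.3571 ≈ 4655 m/s.
Stage 2: m₀ = 42,160 kg, m_f = 42,160 − 34,300 = 7,860 kg; Δv = 281×9.8×ln(5.364) = 2753.8×1.6797 ≈ 4626 m/s.
Total Δv = 4655 + 4626 = 9281 m/s.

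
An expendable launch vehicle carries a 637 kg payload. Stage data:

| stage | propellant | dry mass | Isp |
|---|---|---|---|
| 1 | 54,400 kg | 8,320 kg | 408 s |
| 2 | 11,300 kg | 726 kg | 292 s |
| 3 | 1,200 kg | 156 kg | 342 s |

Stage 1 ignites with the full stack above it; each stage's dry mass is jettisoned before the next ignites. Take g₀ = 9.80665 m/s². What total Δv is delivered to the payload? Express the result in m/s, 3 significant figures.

Δv ≈ 12700 m/s

Ignition mass of stage 1 = 54,400+8,320 + 11,300+726 + 1,200+156 + 637 = 76,739 kg.
Stage 1: m₀ = 76,739 kg, m_f = 76,739 − 54,400 = 22,339 kg; Δv = 408×9.80665×ln(3.435) = 4001.1×1.2341 ≈ 4938 m/s.
Stage 2: m₀ = 14,019 kg, m_f = 14,019 − 11,300 = 2,719 kg; Δv = 292×9.80665×ln(5.156) = 2863.5×1.6401 ≈ 4697 m/s.
Stage 3: m₀ = 1,993 kg, m_f = 1,993 − 1,200 = 793 kg; Δv = 342×9.80665×ln(2.513) = 3353.9×0.9216 ≈ 3091 m/s.
Total Δv = 4938 + 4697 + 3091 = 12726 m/s.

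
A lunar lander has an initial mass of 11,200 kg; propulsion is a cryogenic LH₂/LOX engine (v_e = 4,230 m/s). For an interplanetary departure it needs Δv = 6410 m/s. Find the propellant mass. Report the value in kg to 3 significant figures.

m₀/m_f = exp(Δv / v_e) = exp(6410 / 4230.0) = exp(1.5154) = 4.5511.
m_f = 11,200 / 4.5511 = 2,460.94 kg, so propellant = m₀ − m_f = 11,200 − 2,460.94 = 8,739.06 kg.

propellant mass ≈ 8740 kg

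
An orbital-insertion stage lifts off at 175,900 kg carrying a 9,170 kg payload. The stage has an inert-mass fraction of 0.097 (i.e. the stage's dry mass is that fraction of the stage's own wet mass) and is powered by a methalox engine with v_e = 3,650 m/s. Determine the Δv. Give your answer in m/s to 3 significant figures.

Stage wet mass = m₀ − payload = 175,900 − 9,170 = 166,730 kg.
Stage dry mass = ε × stage wet mass = 0.097 × 166,730 = 16,172.8 kg.
Burnout mass m_f = stage dry + payload = 16,172.8 + 9,170 = 25,342.8 kg.
Δv = v_e · ln(175,900/25,342.8) = 3650.0 × ln(6.941) = 3650.0 × 1.9374 ≈ 7072 m/s.

Δv ≈ 7070 m/s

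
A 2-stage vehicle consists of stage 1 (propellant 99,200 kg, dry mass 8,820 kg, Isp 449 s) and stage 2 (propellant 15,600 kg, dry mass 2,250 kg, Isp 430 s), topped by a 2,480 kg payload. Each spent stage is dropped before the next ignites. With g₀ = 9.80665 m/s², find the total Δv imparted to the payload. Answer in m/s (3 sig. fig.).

Ignition mass of stage 1 = 99,200+8,820 + 15,600+2,250 + 2,480 = 128,350 kg.
Stage 1: m₀ = 128,350 kg, m_f = 128,350 − 99,200 = 29,150 kg; Δv = 449×9.80665×ln(4.403) = 4403.2×1.4823 ≈ 6527 m/s.
Stage 2: m₀ = 20,330 kg, m_f = 20,330 − 15,600 = 4,730 kg; Δv = 430×9.80665×ln(4.298) = 4216.9×1.4582 ≈ 6149 m/s.
Total Δv = 6527 + 6149 = 12676 m/s.

Δv ≈ 12700 m/s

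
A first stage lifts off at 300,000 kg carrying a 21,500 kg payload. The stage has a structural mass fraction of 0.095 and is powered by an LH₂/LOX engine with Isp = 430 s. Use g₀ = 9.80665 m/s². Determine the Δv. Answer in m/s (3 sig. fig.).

Δv ≈ 7730 m/s

Stage wet mass = m₀ − payload = 300,000 − 21,500 = 278,500 kg.
Stage dry mass = ε × stage wet mass = 0.095 × 278,500 = 26,457.5 kg.
Burnout mass m_f = stage dry + payload = 26,457.5 + 21,500 = 47,957.5 kg.
v_e = Isp · g₀ = 430 × 9.80665 = 4216.9 m/s.
Δv = v_e · ln(300,000/47,957.5) = 4216.9 × ln(6.256) = 4216.9 × 1.8335 ≈ 7731 m/s.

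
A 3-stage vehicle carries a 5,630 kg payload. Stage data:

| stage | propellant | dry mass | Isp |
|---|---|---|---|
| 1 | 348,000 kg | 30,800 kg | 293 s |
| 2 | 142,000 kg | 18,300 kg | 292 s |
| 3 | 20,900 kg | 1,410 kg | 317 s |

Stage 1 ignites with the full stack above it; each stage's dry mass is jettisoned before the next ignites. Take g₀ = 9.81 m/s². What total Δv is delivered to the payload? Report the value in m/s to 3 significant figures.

Δv ≈ 11000 m/s

Ignition mass of stage 1 = 348,000+30,800 + 142,000+18,300 + 20,900+1,410 + 5,630 = 567,040 kg.
Stage 1: m₀ = 567,040 kg, m_f = 567,040 − 348,000 = 219,040 kg; Δv = 293×9.81×ln(2.589) = 2874.3×0.9512 ≈ 2734 m/s.
Stage 2: m₀ = 188,240 kg, m_f = 188,240 − 142,000 = 46,240 kg; Δv = 292×9.81×ln(4.071) = 2864.5×1.4039 ≈ 4021 m/s.
Stage 3: m₀ = 27,940 kg, m_f = 27,940 − 20,900 = 7,040 kg; Δv = 317×9.81×ln(3.969) = 3109.8×1.3785 ≈ 4287 m/s.
Total Δv = 2734 + 4021 + 4287 = 11042 m/s.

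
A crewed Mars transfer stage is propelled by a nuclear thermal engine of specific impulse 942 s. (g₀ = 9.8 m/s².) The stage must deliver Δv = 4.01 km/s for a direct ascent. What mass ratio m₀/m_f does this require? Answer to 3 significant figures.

mass ratio ≈ 1.54

v_e = Isp · g₀ = 942 × 9.8 = 9231.6 m/s.
By the Tsiolkovsky rocket equation, m₀/m_f = exp(Δv / v_e) = exp(4010 / 9231.6) = exp(0.4344) = 1.5440.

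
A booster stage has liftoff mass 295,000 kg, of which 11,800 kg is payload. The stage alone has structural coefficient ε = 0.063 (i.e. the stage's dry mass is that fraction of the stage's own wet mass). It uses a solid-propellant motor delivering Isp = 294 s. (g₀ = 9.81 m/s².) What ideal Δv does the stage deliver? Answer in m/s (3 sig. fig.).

Δv ≈ 6630 m/s

Stage wet mass = m₀ − payload = 295,000 − 11,800 = 283,200 kg.
Stage dry mass = ε × stage wet mass = 0.063 × 283,200 = 17,841.6 kg.
Burnout mass m_f = stage dry + payload = 17,841.6 + 11,800 = 29,641.6 kg.
v_e = Isp · g₀ = 294 × 9.81 = 2884.1 m/s.
Using Δv = v_e ln(m₀/m_f): Δv = v_e · ln(295,000/29,641.6) = 2884.1 × ln(9.952) = 2884.1 × 2.2978 ≈ 6627 m/s.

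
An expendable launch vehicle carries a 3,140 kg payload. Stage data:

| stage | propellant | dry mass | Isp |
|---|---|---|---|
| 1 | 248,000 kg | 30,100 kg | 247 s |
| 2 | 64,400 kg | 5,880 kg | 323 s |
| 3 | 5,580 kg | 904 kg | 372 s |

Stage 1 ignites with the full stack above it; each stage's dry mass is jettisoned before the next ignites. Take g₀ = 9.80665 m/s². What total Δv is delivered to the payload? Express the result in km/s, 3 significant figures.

Ignition mass of stage 1 = 248,000+30,100 + 64,400+5,880 + 5,580+904 + 3,140 = 358,004 kg.
Stage 1: m₀ = 358,004 kg, m_f = 358,004 − 248,000 = 110,004 kg; Δv = 247×9.80665×ln(3.254) = 2422.2×1.1800 ≈ 2858 m/s.
Stage 2: m₀ = 79,904 kg, m_f = 79,904 − 64,400 = 15,504 kg; Δv = 323×9.80665×ln(5.154) = 3167.5×1.6397 ≈ 5194 m/s.
Stage 3: m₀ = 9,624 kg, m_f = 9,624 − 5,580 = 4,044 kg; Δv = 372×9.80665×ln(2.38) = 3648.1×0.8670 ≈ 3163 m/s.
Total Δv = 2858 + 5194 + 3163 = 11215 m/s.

Δv ≈ 11.2 km/s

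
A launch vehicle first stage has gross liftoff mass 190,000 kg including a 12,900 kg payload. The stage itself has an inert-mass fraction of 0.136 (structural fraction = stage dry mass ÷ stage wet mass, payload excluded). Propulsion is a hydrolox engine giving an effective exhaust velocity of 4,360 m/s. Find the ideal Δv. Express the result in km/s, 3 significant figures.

Stage wet mass = m₀ − payload = 190,000 − 12,900 = 177,100 kg.
Stage dry mass = ε × stage wet mass = 0.136 × 177,100 = 24,085.6 kg.
Burnout mass m_f = stage dry + payload = 24,085.6 + 12,900 = 36,985.6 kg.
Δv = v_e · ln(190,000/36,985.6) = 4360.0 × ln(5.137) = 4360.0 × 1.6365 ≈ 7135 m/s.

Δv ≈ 7.14 km/s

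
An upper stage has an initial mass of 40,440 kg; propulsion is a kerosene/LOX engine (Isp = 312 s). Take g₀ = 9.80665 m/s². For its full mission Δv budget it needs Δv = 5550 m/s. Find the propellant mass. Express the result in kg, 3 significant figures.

v_e = Isp · g₀ = 312 × 9.80665 = 3059.7 m/s.
Rocket equation: m₀/m_f = exp(Δv / v_e) = exp(5550 / 3059.7) = exp(1.8139) = 6.1344.
m_f = 40,440 / 6.1344 = 6,592.33 kg, so propellant = m₀ − m_f = 40,440 − 6,592.33 = 33,847.67 kg.

propellant mass ≈ 33800 kg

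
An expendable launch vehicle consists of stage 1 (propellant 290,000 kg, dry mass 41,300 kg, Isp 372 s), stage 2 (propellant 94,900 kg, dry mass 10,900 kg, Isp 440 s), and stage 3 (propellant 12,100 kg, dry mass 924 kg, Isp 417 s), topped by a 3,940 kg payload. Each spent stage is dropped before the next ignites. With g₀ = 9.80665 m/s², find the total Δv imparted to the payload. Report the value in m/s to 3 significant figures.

Ignition mass of stage 1 = 290,000+41,300 + 94,900+10,900 + 12,100+924 + 3,940 = 454,064 kg.
Stage 1: m₀ = 454,064 kg, m_f = 454,064 − 290,000 = 164,064 kg; Δv = 372×9.80665×ln(2.768) = 3648.1×1.0180 ≈ 3714 m/s.
Stage 2: m₀ = 122,764 kg, m_f = 122,764 − 94,900 = 27,864 kg; Δv = 440×9.80665×ln(4.406) = 4314.9×1.4829 ≈ 6399 m/s.
Stage 3: m₀ = 16,964 kg, m_f = 16,964 − 12,100 = 4,864 kg; Δv = 417×9.80665×ln(3.488) = 4089.4×1.2492 ≈ 5109 m/s.
Total Δv = 3714 + 6399 + 5109 = 15222 m/s.

Δv ≈ 15200 m/s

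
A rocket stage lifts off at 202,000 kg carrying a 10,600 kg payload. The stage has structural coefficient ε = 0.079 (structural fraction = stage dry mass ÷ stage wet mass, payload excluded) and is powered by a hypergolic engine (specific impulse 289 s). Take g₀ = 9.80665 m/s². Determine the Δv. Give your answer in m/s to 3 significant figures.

Δv ≈ 5840 m/s

Stage wet mass = m₀ − payload = 202,000 − 10,600 = 191,400 kg.
Stage dry mass = ε × stage wet mass = 0.079 × 191,400 = 15,120.6 kg.
Burnout mass m_f = stage dry + payload = 15,120.6 + 10,600 = 25,720.6 kg.
v_e = Isp · g₀ = 289 × 9.80665 = 2834.1 m/s.
Δv = v_e · ln(202,000/25,720.6) = 2834.1 × ln(7.854) = 2834.1 × 2.0610 ≈ 5841 m/s.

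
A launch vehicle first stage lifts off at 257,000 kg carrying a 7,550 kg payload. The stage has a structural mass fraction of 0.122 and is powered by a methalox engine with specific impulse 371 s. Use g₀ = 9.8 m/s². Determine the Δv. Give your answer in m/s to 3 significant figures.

Stage wet mass = m₀ − payload = 257,000 − 7,550 = 249,450 kg.
Stage dry mass = ε × stage wet mass = 0.122 × 249,450 = 30,432.9 kg.
Burnout mass m_f = stage dry + payload = 30,432.9 + 7,550 = 37,982.9 kg.
v_e = Isp · g₀ = 371 × 9.8 = 3635.8 m/s.
Rocket equation: Δv = v_e · ln(257,000/37,982.9) = 3635.8 × ln(6.766) = 3635.8 × 1.9119 ≈ 6951 m/s.

Δv ≈ 6950 m/s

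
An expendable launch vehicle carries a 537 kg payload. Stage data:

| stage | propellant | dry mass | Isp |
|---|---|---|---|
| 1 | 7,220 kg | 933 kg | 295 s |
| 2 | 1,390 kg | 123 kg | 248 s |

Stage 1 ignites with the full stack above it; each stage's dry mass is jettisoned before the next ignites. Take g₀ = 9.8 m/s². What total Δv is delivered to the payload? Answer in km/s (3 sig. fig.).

Ignition mass of stage 1 = 7,220+933 + 1,390+123 + 537 = 10,203 kg.
Stage 1: m₀ = 10,203 kg, m_f = 10,203 − 7,220 = 2,983 kg; Δv = 295×9.8×ln(3.42) = 2891.0×1.2298 ≈ 3555 m/s.
Stage 2: m₀ = 2,050 kg, m_f = 2,050 − 1,390 = 660 kg; Δv = 248×9.8×ln(3.106) = 2430.4×1.1334 ≈ 2755 m/s.
Total Δv = 3555 + 2755 = 6310 m/s.

Δv ≈ 6.31 km/s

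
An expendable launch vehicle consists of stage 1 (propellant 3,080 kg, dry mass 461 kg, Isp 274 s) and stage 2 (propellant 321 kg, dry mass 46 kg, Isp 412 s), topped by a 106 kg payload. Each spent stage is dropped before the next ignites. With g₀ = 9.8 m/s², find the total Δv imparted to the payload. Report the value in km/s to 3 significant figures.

Ignition mass of stage 1 = 3,080+461 + 321+46 + 106 = 4,014 kg.
Stage 1: m₀ = 4,014 kg, m_f = 4,014 − 3,080 = 934 kg; Δv = 274×9.8×ln(4.298) = 2685.2×1.4581 ≈ 3915 m/s.
Stage 2: m₀ = 473 kg, m_f = 473 − 321 = 152 kg; Δv = 412×9.8×ln(3.112) = 4037.6×1.1352 ≈ 4584 m/s.
Total Δv = 3915 + 4584 = 8499 m/s.

Δv ≈ 8.50 km/s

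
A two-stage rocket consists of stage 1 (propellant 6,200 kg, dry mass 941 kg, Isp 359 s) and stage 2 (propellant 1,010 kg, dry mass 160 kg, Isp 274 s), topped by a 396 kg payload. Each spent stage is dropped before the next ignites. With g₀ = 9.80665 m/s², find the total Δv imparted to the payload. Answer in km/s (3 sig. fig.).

Ignition mass of stage 1 = 6,200+941 + 1,010+160 + 396 = 8,707 kg.
Stage 1: m₀ = 8,707 kg, m_f = 8,707 − 6,200 = 2,507 kg; Δv = 359×9.80665×ln(3.473) = 3520.6×1.2450 ≈ 4383 m/s.
Stage 2: m₀ = 1,566 kg, m_f = 1,566 − 1,010 = 556 kg; Δv = 274×9.80665×ln(2.817) = 2687.0×1.0355 ≈ 2782 m/s.
Total Δv = 4383 + 2782 = 7165 m/s.

Δv ≈ 7.17 km/s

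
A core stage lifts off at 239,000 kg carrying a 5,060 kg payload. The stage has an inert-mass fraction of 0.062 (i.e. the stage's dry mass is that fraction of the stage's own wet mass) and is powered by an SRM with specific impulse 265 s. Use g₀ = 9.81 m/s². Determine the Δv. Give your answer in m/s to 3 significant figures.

Stage wet mass = m₀ − payload = 239,000 − 5,060 = 233,940 kg.
Stage dry mass = ε × stage wet mass = 0.062 × 233,940 = 14,504.3 kg.
Burnout mass m_f = stage dry + payload = 14,504.3 + 5,060 = 19,564.3 kg.
v_e = Isp · g₀ = 265 × 9.81 = 2599.7 m/s.
Δv = v_e · ln(239,000/19,564.3) = 2599.7 × ln(12.22) = 2599.7 × 2.5028 ≈ 6506 m/s.

Δv ≈ 6510 m/s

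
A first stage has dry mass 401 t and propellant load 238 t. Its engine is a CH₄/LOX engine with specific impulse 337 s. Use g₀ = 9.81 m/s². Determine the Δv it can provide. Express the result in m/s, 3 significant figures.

Δv ≈ 1540 m/s

v_e = Isp · g₀ = 337 × 9.81 = 3306.0 m/s.
m₀ = m_dry + m_prop = 401 + 238 = 639 t.
Δv = v_e · ln(m₀/m_f) = 3306.0 × ln(1.594) = 3306.0 × 0.4659 ≈ 1540.4 m/s.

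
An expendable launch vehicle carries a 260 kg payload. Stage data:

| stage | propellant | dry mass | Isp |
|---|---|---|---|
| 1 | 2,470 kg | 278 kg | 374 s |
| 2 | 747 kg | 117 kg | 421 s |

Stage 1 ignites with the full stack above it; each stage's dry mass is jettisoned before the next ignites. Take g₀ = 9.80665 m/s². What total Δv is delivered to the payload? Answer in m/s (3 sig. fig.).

Δv ≈ 8240 m/s

Ignition mass of stage 1 = 2,470+278 + 747+117 + 260 = 3,872 kg.
Stage 1: m₀ = 3,872 kg, m_f = 3,872 − 2,470 = 1,402 kg; Δv = 374×9.80665×ln(2.762) = 3667.7×1.0159 ≈ 3726 m/s.
Stage 2: m₀ = 1,124 kg, m_f = 1,124 − 747 = 377 kg; Δv = 421×9.80665×ln(2.981) = 4128.6×1.0924 ≈ 4510 m/s.
Total Δv = 3726 + 4510 = 8236 m/s.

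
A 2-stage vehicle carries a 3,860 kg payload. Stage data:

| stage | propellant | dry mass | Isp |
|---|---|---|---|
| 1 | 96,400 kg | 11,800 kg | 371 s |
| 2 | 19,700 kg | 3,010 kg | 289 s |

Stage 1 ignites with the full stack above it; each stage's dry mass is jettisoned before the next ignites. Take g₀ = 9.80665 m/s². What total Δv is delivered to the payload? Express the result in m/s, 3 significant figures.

Ignition mass of stage 1 = 96,400+11,800 + 19,700+3,010 + 3,860 = 134,770 kg.
Stage 1: m₀ = 134,770 kg, m_f = 134,770 − 96,400 = 38,370 kg; Δv = 371×9.80665×ln(3.512) = 3638.3×1.2563 ≈ 4571 m/s.
Stage 2: m₀ = 26,570 kg, m_f = 26,570 − 19,700 = 6,870 kg; Δv = 289×9.80665×ln(3.868) = 2834.1×1.3526 ≈ 3833 m/s.
Total Δv = 4571 + 3833 = 8404 m/s.

Δv ≈ 8400 m/s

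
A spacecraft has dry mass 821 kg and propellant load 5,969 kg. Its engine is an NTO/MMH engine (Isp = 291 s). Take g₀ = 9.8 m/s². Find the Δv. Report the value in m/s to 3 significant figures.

Δv ≈ 6020 m/s

v_e = Isp · g₀ = 291 × 9.8 = 2851.8 m/s.
m₀ = m_dry + m_prop = 821 + 5,969 = 6,790 kg.
From the ideal rocket equation, Δv = v_e · ln(m₀/m_f) = 2851.8 × ln(8.27) = 2851.8 × 2.1127 ≈ 6024.9 m/s.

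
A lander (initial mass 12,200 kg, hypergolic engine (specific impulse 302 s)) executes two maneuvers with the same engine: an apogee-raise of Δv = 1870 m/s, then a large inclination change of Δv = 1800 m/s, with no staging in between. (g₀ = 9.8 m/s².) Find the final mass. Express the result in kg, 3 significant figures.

final mass ≈ 3530 kg

v_e = Isp · g₀ = 302 × 9.8 = 2959.6 m/s.
After the first burn: m = 12200 × exp(−1870/2959.6) = 12200 × 0.53161 = 6,485.64 kg.
After the second burn: m = 6,485.64 × exp(−1800/2959.6) = 6,485.64 × 0.54434 = 3,530.39 kg.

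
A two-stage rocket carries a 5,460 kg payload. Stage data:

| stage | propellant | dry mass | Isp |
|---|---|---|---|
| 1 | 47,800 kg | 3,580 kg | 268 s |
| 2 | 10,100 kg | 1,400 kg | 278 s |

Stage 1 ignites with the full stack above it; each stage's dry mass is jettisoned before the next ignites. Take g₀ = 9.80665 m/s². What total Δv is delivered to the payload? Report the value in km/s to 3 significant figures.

Ignition mass of stage 1 = 47,800+3,580 + 10,100+1,400 + 5,460 = 68,340 kg.
Stage 1: m₀ = 68,340 kg, m_f = 68,340 − 47,800 = 20,540 kg; Δv = 268×9.80665×ln(3.327) = 2628.2×1.2021 ≈ 3159 m/s.
Stage 2: m₀ = 16,960 kg, m_f = 16,960 − 10,100 = 6,860 kg; Δv = 278×9.80665×ln(2.472) = 2726.2×0.9052 ≈ 2468 m/s.
Total Δv = 3159 + 2468 = 5627 m/s.

Δv ≈ 5.63 km/s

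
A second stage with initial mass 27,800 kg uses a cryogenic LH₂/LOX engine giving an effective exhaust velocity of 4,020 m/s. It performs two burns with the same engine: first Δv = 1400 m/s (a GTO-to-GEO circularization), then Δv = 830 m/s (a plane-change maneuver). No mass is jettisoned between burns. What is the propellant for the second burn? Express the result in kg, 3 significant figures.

propellant for the second burn ≈ 3660 kg

After the first burn: m = 27800 × exp(−1400/4020.0) = 27800 × 0.70592 = 19,624.6 kg.
After the second burn: m = 19,624.6 × exp(−830/4020.0) = 19,624.6 × 0.81345 = 15,963.6 kg.
Second-burn propellant = 19,624.6 − 15,963.6 = 3,661 kg.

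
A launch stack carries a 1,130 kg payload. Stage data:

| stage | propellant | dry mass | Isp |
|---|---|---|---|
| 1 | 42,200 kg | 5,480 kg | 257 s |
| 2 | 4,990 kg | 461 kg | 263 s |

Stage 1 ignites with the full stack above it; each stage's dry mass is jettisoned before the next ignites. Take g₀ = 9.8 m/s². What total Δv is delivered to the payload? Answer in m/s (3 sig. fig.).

Δv ≈ 7450 m/s

Ignition mass of stage 1 = 42,200+5,480 + 4,990+461 + 1,130 = 54,261 kg.
Stage 1: m₀ = 54,261 kg, m_f = 54,261 − 42,200 = 12,061 kg; Δv = 257×9.8×ln(4.499) = 2518.6×1.5038 ≈ 3788 m/s.
Stage 2: m₀ = 6,581 kg, m_f = 6,581 − 4,990 = 1,591 kg; Δv = 263×9.8×ln(4.136) = 2577.4×1.4198 ≈ 3659 m/s.
Total Δv = 3788 + 3659 = 7447 m/s.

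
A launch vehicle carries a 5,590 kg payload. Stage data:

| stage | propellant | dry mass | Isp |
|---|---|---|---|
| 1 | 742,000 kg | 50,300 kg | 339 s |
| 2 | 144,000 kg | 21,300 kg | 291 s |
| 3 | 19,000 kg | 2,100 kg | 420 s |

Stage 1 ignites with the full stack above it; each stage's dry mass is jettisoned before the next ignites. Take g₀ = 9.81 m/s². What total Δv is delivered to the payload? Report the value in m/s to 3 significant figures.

Δv ≈ 13700 m/s

Ignition mass of stage 1 = 742,000+50,300 + 144,000+21,300 + 19,000+2,100 + 5,590 = 984,290 kg.
Stage 1: m₀ = 984,290 kg, m_f = 984,290 − 742,000 = 242,290 kg; Δv = 339×9.81×ln(4.062) = 3325.6×1.4018 ≈ 4662 m/s.
Stage 2: m₀ = 191,990 kg, m_f = 191,990 − 144,000 = 47,990 kg; Δv = 291×9.81×ln(4.001) = 2854.7×1.3865 ≈ 3958 m/s.
Stage 3: m₀ = 26,690 kg, m_f = 26,690 − 19,000 = 7,690 kg; Δv = 420×9.81×ln(3.471) = 4120.2×1.2444 ≈ 5127 m/s.
Total Δv = 4662 + 3958 + 5127 = 13747 m/s.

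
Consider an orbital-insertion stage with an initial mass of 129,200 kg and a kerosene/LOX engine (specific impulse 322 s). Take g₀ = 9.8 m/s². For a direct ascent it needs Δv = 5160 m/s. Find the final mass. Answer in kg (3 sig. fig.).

final mass ≈ 25200 kg

v_e = Isp · g₀ = 322 × 9.8 = 3155.6 m/s.
m₀/m_f = exp(Δv / v_e) = exp(5160 / 3155.6) = exp(1.6352) = 5.1304.
m_f = m₀ / 5.1304 = 129,200 / 5.1304 = 25,183.2 kg.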